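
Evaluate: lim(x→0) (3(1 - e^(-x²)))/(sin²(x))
This is a 0/0 indeterminate form.

Apply L'Hôpital's rule: differentiate numerator and denominator separately.
  f(x) = 3 - 3·e^(-x^2)   ⇒   f'(x) = 6·x·e^(-x^2)
  g(x) = sin(x)^2   ⇒   g'(x) = 2·sin(x)·cos(x)
  lim(x→0) f'(x)/g'(x) = lim(x→0) (6·x·e^(-x^2))/(2·sin(x)·cos(x))
  = 3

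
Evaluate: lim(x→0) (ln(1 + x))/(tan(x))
This is a 0/0 indeterminate form.

Apply L'Hôpital's rule: differentiate numerator and denominator separately.
  f(x) = ln(x + 1)   ⇒   f'(x) = 1/(x + 1)
  g(x) = tan(x)   ⇒   g'(x) = tan(x)^2 + 1
  lim(x→0) f'(x)/g'(x) = lim(x→0) (1/(x + 1))/(tan(x)^2 + 1)
  = 1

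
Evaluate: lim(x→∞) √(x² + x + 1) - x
This is an ∞-∞ indeterminate form.

Combine fractions or rationalize to convert ∞-∞ to 0/0 form:
  lim(x→∞) √(x² + x + 1) - x = 1/2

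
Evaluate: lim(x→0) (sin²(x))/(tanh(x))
This is a 0/0 indeterminate form.

Apply L'Hôpital's rule: differentiate numerator and denominator separately.
  f(x) = sin(x)^2   ⇒   f'(x) = 2·sin(x)·cos(x)
  g(x) = tanh(x)   ⇒   g'(x) = 1 - tanh(x)^2
  lim(x→0) f'(x)/g'(x) = lim(x→0) (2·sin(x)·cos(x))/(1 - tanh(x)^2)
  = 0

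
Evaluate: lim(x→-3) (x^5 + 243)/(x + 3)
This is a standard limit.

Factor or rationalize the expression:
  lim(x→-3) (x^5 + 243)/(x + 3) = 405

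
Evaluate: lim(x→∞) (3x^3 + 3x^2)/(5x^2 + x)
This is an ∞/∞ indeterminate form.

Apply L'Hôpital's rule: differentiate numerator and denominator separately.
  f(x) = 3·x^3 + 3·x^2   ⇒   f'(x) = 9·x^2 + 6·x
  g(x) = 5·x^2 + x   ⇒   g'(x) = 10·x + 1
  lim(x→∞) f'(x)/g'(x) = lim(x→∞) (9·x^2 + 6·x)/(10·x + 1)
  = ∞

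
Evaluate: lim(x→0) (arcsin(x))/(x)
This is a 0/0 indeterminate form.

Apply L'Hôpital's rule: differentiate numerator and denominator separately.
  f(x) = asin(x)   ⇒   f'(x) = 1/sqrt(1 - x^2)
  g(x) = x   ⇒   g'(x) = 1
  lim(x→0) f'(x)/g'(x) = lim(x→0) (1/sqrt(1 - x^2))/(1)
  = 1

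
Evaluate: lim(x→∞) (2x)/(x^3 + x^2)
This is an ∞/∞ indeterminate form.

Apply L'Hôpital's rule: differentiate numerator and denominator separately.
  f(x) = 2·x   ⇒   f'(x) = 2
  g(x) = x^3 + x^2   ⇒   g'(x) = 3·x^2 + 2·x
  lim(x→∞) f'(x)/g'(x) = lim(x→∞) (2)/(3·x^2 + 2·x)
  = 0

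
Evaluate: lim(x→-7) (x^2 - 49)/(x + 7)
This is a standard limit.

Factor or rationalize the expression:
  lim(x→-7) (x^2 - 49)/(x + 7) = -14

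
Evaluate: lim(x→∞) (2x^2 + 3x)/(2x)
This is an ∞/∞ indeterminate form.

Apply L'Hôpital's rule: differentiate numerator and denominator separately.
  f(x) = 2·x^2 + 3·x   ⇒   f'(x) = 4·x + 3
  g(x) = 2·x   ⇒   g'(x) = 2
  lim(x→∞) f'(x)/g'(x) = lim(x→∞) (4·x + 3)/(2)
  = ∞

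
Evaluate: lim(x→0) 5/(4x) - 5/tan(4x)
This is an ∞-∞ indeterminate form.

Combine fractions or rationalize to convert ∞-∞ to 0/0 form:
  lim(x→0) 5/(4x) - 5/tan(4x) = 0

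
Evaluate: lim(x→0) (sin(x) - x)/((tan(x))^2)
This is a 0/0 indeterminate form.

Apply L'Hôpital's rule: differentiate numerator and denominator separately.
  f(x) = -x + sin(x)   ⇒   f'(x) = cos(x) - 1
  g(x) = tan(x)^2   ⇒   g'(x) = (2·tan(x)^2 + 2)·tan(x)
  lim(x→0) f'(x)/g'(x) = lim(x→0) (cos(x) - 1)/((2·tan(x)^2 + 2)·tan(x))
  = 0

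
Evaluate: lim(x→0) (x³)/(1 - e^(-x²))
This is a 0/0 indeterminate form.

Apply L'Hôpital's rule: differentiate numerator and denominator separately.
  f(x) = x^3   ⇒   f'(x) = 3·x^2
  g(x) = 1 - e^(-x^2)   ⇒   g'(x) = 2·x·e^(-x^2)
  lim(x→0) f'(x)/g'(x) = lim(x→0) (3·x^2)/(2·x·e^(-x^2))
  = 0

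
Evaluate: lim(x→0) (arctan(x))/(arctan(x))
This is a 0/0 indeterminate form.

Apply L'Hôpital's rule: differentiate numerator and denominator separately.
  f(x) = atan(x)   ⇒   f'(x) = 1/(x^2 + 1)
  g(x) = atan(x)   ⇒   g'(x) = 1/(x^2 + 1)
  lim(x→0) f'(x)/g'(x) = lim(x→0) (1/(x^2 + 1))/(1/(x^2 + 1))
  = 1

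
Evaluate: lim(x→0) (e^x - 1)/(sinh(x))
This is a 0/0 indeterminate form.

Apply L'Hôpital's rule: differentiate numerator and denominator separately.
  f(x) = e^(x) - 1   ⇒   f'(x) = e^(x)
  g(x) = sinh(x)   ⇒   g'(x) = cosh(x)
  lim(x→0) f'(x)/g'(x) = lim(x→0) (e^(x))/(cosh(x))
  = 1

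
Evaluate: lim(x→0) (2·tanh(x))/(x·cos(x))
This is a 0/0 indeterminate form.

Apply L'Hôpital's rule: differentiate numerator and denominator separately.
  f(x) = 2·tanh(x)   ⇒   f'(x) = 2 - 2·tanh(x)^2
  g(x) = x·cos(x)   ⇒   g'(x) = -x·sin(x) + cos(x)
  lim(x→0) f'(x)/g'(x) = lim(x→0) (2 - 2·tanh(x)^2)/(-x·sin(x) + cos(x))
  = 2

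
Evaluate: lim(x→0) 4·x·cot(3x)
This is a 0·∞ indeterminate form.

Rewrite 0·∞ as a quotient (0/0 or ∞/∞ form), then apply L'Hôpital's rule:
  lim(x→0) 4·x·cot(3x) = 4/3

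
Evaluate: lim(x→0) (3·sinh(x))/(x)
This is a 0/0 indeterminate form.

Apply L'Hôpital's rule: differentiate numerator and denominator separately.
  f(x) = 3·sinh(x)   ⇒   f'(x) = 3·cosh(x)
  g(x) = x   ⇒   g'(x) = 1
  lim(x→0) f'(x)/g'(x) = lim(x→0) (3·cosh(x))/(1)
  = 3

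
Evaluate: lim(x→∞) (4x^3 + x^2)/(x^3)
This is an ∞/∞ indeterminate form.

Apply L'Hôpital's rule: differentiate numerator and denominator separately.
  f(x) = 4·x^3 + x^2   ⇒   f'(x) = 12·x^2 + 2·x
  g(x) = x^3   ⇒   g'(x) = 3·x^2
  lim(x→∞) f'(x)/g'(x) = lim(x→∞) (12·x^2 + 2·x)/(3·x^2)
  = 4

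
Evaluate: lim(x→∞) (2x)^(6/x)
This is an exponential indeterminate form.

For exponential indeterminate forms, take the natural log:
  Let L = lim(x→∞) (2x)^(6/x)
  Then ln(L) = lim(x→∞) [exponent × ln(base)]
  Evaluate using L'Hôpital or standard limits, then exponentiate.
  L = 1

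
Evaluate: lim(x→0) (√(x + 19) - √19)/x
This is a standard limit.

Factor or rationalize the expression:
  lim(x→0) (√(x + 19) - √19)/x = sqrt(19)/38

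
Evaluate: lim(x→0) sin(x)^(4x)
This is an exponential indeterminate form.

For exponential indeterminate forms, take the natural log:
  Let L = lim(x→0) sin(x)^(4x)
  Then ln(L) = lim(x→0) [exponent × ln(base)]
  Evaluate using L'Hôpital or standard limits, then exponentiate.
  L = 1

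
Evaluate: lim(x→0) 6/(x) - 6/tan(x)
This is an ∞-∞ indeterminate form.

Combine fractions or rationalize to convert ∞-∞ to 0/0 form:
  lim(x→0) 6/(x) - 6/tan(x) = 0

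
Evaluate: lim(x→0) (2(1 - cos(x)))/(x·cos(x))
This is a 0/0 indeterminate form.

Apply L'Hôpital's rule: differentiate numerator and denominator separately.
  f(x) = 2 - 2·cos(x)   ⇒   f'(x) = 2·sin(x)
  g(x) = x·cos(x)   ⇒   g'(x) = -x·sin(x) + cos(x)
  lim(x→0) f'(x)/g'(x) = lim(x→0) (2·sin(x))/(-x·sin(x) + cos(x))
  = 0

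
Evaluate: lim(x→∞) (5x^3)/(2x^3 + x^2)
This is an ∞/∞ indeterminate form.

Apply L'Hôpital's rule: differentiate numerator and denominator separately.
  f(x) = 5·x^3   ⇒   f'(x) = 15·x^2
  g(x) = 2·x^3 + x^2   ⇒   g'(x) = 6·x^2 + 2·x
  lim(x→∞) f'(x)/g'(x) = lim(x→∞) (15·x^2)/(6·x^2 + 2·x)
  = 5/2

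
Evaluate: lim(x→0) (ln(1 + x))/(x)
This is a 0/0 indeterminate form.

Apply L'Hôpital's rule: differentiate numerator and denominator separately.
  f(x) = ln(x + 1)   ⇒   f'(x) = 1/(x + 1)
  g(x) = x   ⇒   g'(x) = 1
  lim(x→0) f'(x)/g'(x) = lim(x→0) (1/(x + 1))/(1)
  = 1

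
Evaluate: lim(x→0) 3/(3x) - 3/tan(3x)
This is an ∞-∞ indeterminate form.

Combine fractions or rationalize to convert ∞-∞ to 0/0 form:
  lim(x→0) 3/(3x) - 3/tan(3x) = 0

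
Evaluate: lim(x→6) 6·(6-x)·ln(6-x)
This is a 0·∞ indeterminate form.

Rewrite 0·∞ as a quotient (0/0 or ∞/∞ form), then apply L'Hôpital's rule:
  lim(x→6) 6·(6-x)·ln(6-x) = 0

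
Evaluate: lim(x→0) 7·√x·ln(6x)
This is a 0·∞ indeterminate form.

Rewrite 0·∞ as a quotient (0/0 or ∞/∞ form), then apply L'Hôpital's rule:
  lim(x→0) 7·√x·ln(6x) = 0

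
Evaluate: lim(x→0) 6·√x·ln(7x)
This is a 0·∞ indeterminate form.

Rewrite 0·∞ as a quotient (0/0 or ∞/∞ form), then apply L'Hôpital's rule:
  lim(x→0) 6·√x·ln(7x) = 0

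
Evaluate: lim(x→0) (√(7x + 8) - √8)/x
This is a standard limit.

Factor or rationalize the expression:
  lim(x→0) (√(7x + 8) - √8)/x = 7·sqrt(2)/8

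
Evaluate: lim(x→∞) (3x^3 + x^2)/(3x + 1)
This is an ∞/∞ indeterminate form.

Apply L'Hôpital's rule: differentiate numerator and denominator separately.
  f(x) = 3·x^3 + x^2   ⇒   f'(x) = 9·x^2 + 2·x
  g(x) = 3·x + 1   ⇒   g'(x) = 3
  lim(x→∞) f'(x)/g'(x) = lim(x→∞) (9·x^2 + 2·x)/(3)
  = ∞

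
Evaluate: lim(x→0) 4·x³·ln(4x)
This is a 0·∞ indeterminate form.

Rewrite 0·∞ as a quotient (0/0 or ∞/∞ form), then apply L'Hôpital's rule:
  lim(x→0) 4·x³·ln(4x) = 0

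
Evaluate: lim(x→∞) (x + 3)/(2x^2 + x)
This is an ∞/∞ indeterminate form.

Apply L'Hôpital's rule: differentiate numerator and denominator separately.
  f(x) = x + 3   ⇒   f'(x) = 1
  g(x) = 2·x^2 + x   ⇒   g'(x) = 4·x + 1
  lim(x→∞) f'(x)/g'(x) = lim(x→∞) (1)/(4·x + 1)
  = 0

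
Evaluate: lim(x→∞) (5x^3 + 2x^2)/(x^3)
This is an ∞/∞ indeterminate form.

Apply L'Hôpital's rule: differentiate numerator and denominator separately.
  f(x) = 5·x^3 + 2·x^2   ⇒   f'(x) = 15·x^2 + 4·x
  g(x) = x^3   ⇒   g'(x) = 3·x^2
  lim(x→∞) f'(x)/g'(x) = lim(x→∞) (15·x^2 + 4·x)/(3·x^2)
  = 5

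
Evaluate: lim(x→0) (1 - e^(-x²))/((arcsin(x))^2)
This is a 0/0 indeterminate form.

Apply L'Hôpital's rule: differentiate numerator and denominator separately.
  f(x) = 1 - e^(-x^2)   ⇒   f'(x) = 2·x·e^(-x^2)
  g(x) = asin(x)^2   ⇒   g'(x) = 2·asin(x)/sqrt(1 - x^2)
  lim(x→0) f'(x)/g'(x) = lim(x→0) (2·x·e^(-x^2))/(2·asin(x)/sqrt(1 - x^2))
  = 1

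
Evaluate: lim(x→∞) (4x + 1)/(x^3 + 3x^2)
This is an ∞/∞ indeterminate form.

Apply L'Hôpital's rule: differentiate numerator and denominator separately.
  f(x) = 4·x + 1   ⇒   f'(x) = 4
  g(x) = x^3 + 3·x^2   ⇒   g'(x) = 3·x^2 + 6·x
  lim(x→∞) f'(x)/g'(x) = lim(x→∞) (4)/(3·x^2 + 6·x)
  = 0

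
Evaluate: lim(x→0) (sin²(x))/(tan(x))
This is a 0/0 indeterminate form.

Apply L'Hôpital's rule: differentiate numerator and denominator separately.
  f(x) = sin(x)^2   ⇒   f'(x) = 2·sin(x)·cos(x)
  g(x) = tan(x)   ⇒   g'(x) = tan(x)^2 + 1
  lim(x→0) f'(x)/g'(x) = lim(x→0) (2·sin(x)·cos(x))/(tan(x)^2 + 1)
  = 0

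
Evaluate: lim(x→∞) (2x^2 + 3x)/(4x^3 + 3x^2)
This is an ∞/∞ indeterminate form.

Apply L'Hôpital's rule: differentiate numerator and denominator separately.
  f(x) = 2·x^2 + 3·x   ⇒   f'(x) = 4·x + 3
  g(x) = 4·x^3 + 3·x^2   ⇒   g'(x) = 12·x^2 + 6·x
  lim(x→∞) f'(x)/g'(x) = lim(x→∞) (4·x + 3)/(12·x^2 + 6·x)
  = 0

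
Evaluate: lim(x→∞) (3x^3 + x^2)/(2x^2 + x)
This is an ∞/∞ indeterminate form.

Apply L'Hôpital's rule: differentiate numerator and denominator separately.
  f(x) = 3·x^3 + x^2   ⇒   f'(x) = 9·x^2 + 2·x
  g(x) = 2·x^2 + x   ⇒   g'(x) = 4·x + 1
  lim(x→∞) f'(x)/g'(x) = lim(x→∞) (9·x^2 + 2·x)/(4·x + 1)
  = ∞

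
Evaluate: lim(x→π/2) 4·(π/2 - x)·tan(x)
This is a 0·∞ indeterminate form.

Rewrite 0·∞ as a quotient (0/0 or ∞/∞ form), then apply L'Hôpital's rule:
  lim(x→π/2) 4·(π/2 - x)·tan(x) = 4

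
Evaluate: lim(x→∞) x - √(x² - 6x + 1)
This is an ∞-∞ indeterminate form.

Combine fractions or rationalize to convert ∞-∞ to 0/0 form:
  lim(x→∞) x - √(x² - 6x + 1) = 3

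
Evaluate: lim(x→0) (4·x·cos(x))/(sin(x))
This is a 0/0 indeterminate form.

Apply L'Hôpital's rule: differentiate numerator and denominator separately.
  f(x) = 4·x·cos(x)   ⇒   f'(x) = -4·x·sin(x) + 4·cos(x)
  g(x) = sin(x)   ⇒   g'(x) = cos(x)
  lim(x→0) f'(x)/g'(x) = lim(x→0) (-4·x·sin(x) + 4·cos(x))/(cos(x))
  = 4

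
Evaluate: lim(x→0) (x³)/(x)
This is a 0/0 indeterminate form.

Apply L'Hôpital's rule: differentiate numerator and denominator separately.
  f(x) = x^3   ⇒   f'(x) = 3·x^2
  g(x) = x   ⇒   g'(x) = 1
  lim(x→0) f'(x)/g'(x) = lim(x→0) (3·x^2)/(1)
  = 0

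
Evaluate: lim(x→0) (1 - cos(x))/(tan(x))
This is a 0/0 indeterminate form.

Apply L'Hôpital's rule: differentiate numerator and denominator separately.
  f(x) = 1 - cos(x)   ⇒   f'(x) = sin(x)
  g(x) = tan(x)   ⇒   g'(x) = tan(x)^2 + 1
  lim(x→0) f'(x)/g'(x) = lim(x→0) (sin(x))/(tan(x)^2 + 1)
  = 0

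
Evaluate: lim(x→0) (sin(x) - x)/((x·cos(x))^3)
This is a 0/0 indeterminate form.

Apply L'Hôpital's rule: differentiate numerator and denominator separately.
  f(x) = -x + sin(x)   ⇒   f'(x) = cos(x) - 1
  g(x) = x^3·cos(x)^3   ⇒   g'(x) = -3·x^3·sin(x)·cos(x)^2 + 3·x^2·cos(x)^3
  lim(x→0) f'(x)/g'(x) = lim(x→0) (cos(x) - 1)/(-3·x^3·sin(x)·cos(x)^2 + 3·x^2·cos(x)^3)
  = -1/6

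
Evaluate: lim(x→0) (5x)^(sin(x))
This is an exponential indeterminate form.

For exponential indeterminate forms, take the natural log:
  Let L = lim(x→0) (5x)^(sin(x))
  Then ln(L) = lim(x→0) [exponent × ln(base)]
  Evaluate using L'Hôpital or standard limits, then exponentiate.
  L = 1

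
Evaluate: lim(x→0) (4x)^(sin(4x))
This is an exponential indeterminate form.

For exponential indeterminate forms, take the natural log:
  Let L = lim(x→0) (4x)^(sin(4x))
  Then ln(L) = lim(x→0) [exponent × ln(base)]
  Evaluate using L'Hôpital or standard limits, then exponentiate.
  L = 1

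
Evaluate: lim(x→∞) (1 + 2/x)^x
This is an exponential indeterminate form.

For exponential indeterminate forms, take the natural log:
  Let L = lim(x→∞) (1 + 2/x)^x
  Then ln(L) = lim(x→∞) [exponent × ln(base)]
  Evaluate using L'Hôpital or standard limits, then exponentiate.
  L = e²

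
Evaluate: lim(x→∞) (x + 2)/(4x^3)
This is an ∞/∞ indeterminate form.

Apply L'Hôpital's rule: differentiate numerator and denominator separately.
  f(x) = x + 2   ⇒   f'(x) = 1
  g(x) = 4·x^3   ⇒   g'(x) = 12·x^2
  lim(x→∞) f'(x)/g'(x) = lim(x→∞) (1)/(12·x^2)
  = 0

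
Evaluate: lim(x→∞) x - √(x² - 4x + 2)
This is an ∞-∞ indeterminate form.

Combine fractions or rationalize to convert ∞-∞ to 0/0 form:
  lim(x→∞) x - √(x² - 4x + 2) = 2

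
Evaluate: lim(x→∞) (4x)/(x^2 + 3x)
This is an ∞/∞ indeterminate form.

Apply L'Hôpital's rule: differentiate numerator and denominator separately.
  f(x) = 4·x   ⇒   f'(x) = 4
  g(x) = x^2 + 3·x   ⇒   g'(x) = 2·x + 3
  lim(x→∞) f'(x)/g'(x) = lim(x→∞) (4)/(2·x + 3)
  = 0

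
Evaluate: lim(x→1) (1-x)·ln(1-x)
This is a 0·∞ indeterminate form.

Rewrite 0·∞ as a quotient (0/0 or ∞/∞ form), then apply L'Hôpital's rule:
  lim(x→1) (1-x)·ln(1-x) = 0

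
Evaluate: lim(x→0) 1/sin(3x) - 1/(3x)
This is an ∞-∞ indeterminate form.

Combine fractions or rationalize to convert ∞-∞ to 0/0 form:
  lim(x→0) 1/sin(3x) - 1/(3x) = 0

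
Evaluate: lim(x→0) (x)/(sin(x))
This is a 0/0 indeterminate form.

Apply L'Hôpital's rule: differentiate numerator and denominator separately.
  f(x) = x   ⇒   f'(x) = 1
  g(x) = sin(x)   ⇒   g'(x) = cos(x)
  lim(x→0) f'(x)/g'(x) = lim(x→0) (1)/(cos(x))
  = 1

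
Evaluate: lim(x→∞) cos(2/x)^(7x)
This is an exponential indeterminate form.

For exponential indeterminate forms, take the natural log:
  Let L = lim(x→∞) cos(2/x)^(7x)
  Then ln(L) = lim(x→∞) [exponent × ln(base)]
  Evaluate using L'Hôpital or standard limits, then exponentiate.
  L = 1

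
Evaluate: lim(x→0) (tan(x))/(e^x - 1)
This is a 0/0 indeterminate form.

Apply L'Hôpital's rule: differentiate numerator and denominator separately.
  f(x) = tan(x)   ⇒   f'(x) = tan(x)^2 + 1
  g(x) = e^(x) - 1   ⇒   g'(x) = e^(x)
  lim(x→0) f'(x)/g'(x) = lim(x→0) (tan(x)^2 + 1)/(e^(x))
  = 1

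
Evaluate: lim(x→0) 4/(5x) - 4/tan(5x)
This is an ∞-∞ indeterminate form.

Combine fractions or rationalize to convert ∞-∞ to 0/0 form:
  lim(x→0) 4/(5x) - 4/tan(5x) = 0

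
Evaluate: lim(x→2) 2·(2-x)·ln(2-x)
This is a 0·∞ indeterminate form.

Rewrite 0·∞ as a quotient (0/0 or ∞/∞ form), then apply L'Hôpital's rule:
  lim(x→2) 2·(2-x)·ln(2-x) = 0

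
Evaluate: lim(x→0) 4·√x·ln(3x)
This is a 0·∞ indeterminate form.

Rewrite 0·∞ as a quotient (0/0 or ∞/∞ form), then apply L'Hôpital's rule:
  lim(x→0) 4·√x·ln(3x) = 0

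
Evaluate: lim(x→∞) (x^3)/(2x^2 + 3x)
This is an ∞/∞ indeterminate form.

Apply L'Hôpital's rule: differentiate numerator and denominator separately.
  f(x) = x^3   ⇒   f'(x) = 3·x^2
  g(x) = 2·x^2 + 3·x   ⇒   g'(x) = 4·x + 3
  lim(x→∞) f'(x)/g'(x) = lim(x→∞) (3·x^2)/(4·x + 3)
  = ∞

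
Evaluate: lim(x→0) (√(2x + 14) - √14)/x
This is a standard limit.

Factor or rationalize the expression:
  lim(x→0) (√(2x + 14) - √14)/x = sqrt(14)/14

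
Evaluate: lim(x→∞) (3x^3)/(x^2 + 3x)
This is an ∞/∞ indeterminate form.

Apply L'Hôpital's rule: differentiate numerator and denominator separately.
  f(x) = 3·x^3   ⇒   f'(x) = 9·x^2
  g(x) = x^2 + 3·x   ⇒   g'(x) = 2·x + 3
  lim(x→∞) f'(x)/g'(x) = lim(x→∞) (9·x^2)/(2·x + 3)
  = ∞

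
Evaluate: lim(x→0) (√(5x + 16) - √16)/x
This is a standard limit.

Factor or rationalize the expression:
  lim(x→0) (√(5x + 16) - √16)/x = 5/8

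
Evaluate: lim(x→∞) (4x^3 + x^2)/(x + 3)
This is an ∞/∞ indeterminate form.

Apply L'Hôpital's rule: differentiate numerator and denominator separately.
  f(x) = 4·x^3 + x^2   ⇒   f'(x) = 12·x^2 + 2·x
  g(x) = x + 3   ⇒   g'(x) = 1
  lim(x→∞) f'(x)/g'(x) = lim(x→∞) (12·x^2 + 2·x)/(1)
  = ∞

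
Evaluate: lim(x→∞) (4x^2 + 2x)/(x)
This is an ∞/∞ indeterminate form.

Apply L'Hôpital's rule: differentiate numerator and denominator separately.
  f(x) = 4·x^2 + 2·x   ⇒   f'(x) = 8·x + 2
  g(x) = x   ⇒   g'(x) = 1
  lim(x→∞) f'(x)/g'(x) = lim(x→∞) (8·x + 2)/(1)
  = ∞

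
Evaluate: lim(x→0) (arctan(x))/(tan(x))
This is a 0/0 indeterminate form.

Apply L'Hôpital's rule: differentiate numerator and denominator separately.
  f(x) = atan(x)   ⇒   f'(x) = 1/(x^2 + 1)
  g(x) = tan(x)   ⇒   g'(x) = tan(x)^2 + 1
  lim(x→0) f'(x)/g'(x) = lim(x→0) (1/(x^2 + 1))/(tan(x)^2 + 1)
  = 1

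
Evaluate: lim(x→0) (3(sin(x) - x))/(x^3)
This is a 0/0 indeterminate form.

Apply L'Hôpital's rule: differentiate numerator and denominator separately.
  f(x) = -3·x + 3·sin(x)   ⇒   f'(x) = 3·cos(x) - 3
  g(x) = x^3   ⇒   g'(x) = 3·x^2
  lim(x→0) f'(x)/g'(x) = lim(x→0) (3·cos(x) - 3)/(3·x^2)
  = -1/2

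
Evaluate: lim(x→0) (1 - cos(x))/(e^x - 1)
This is a 0/0 indeterminate form.

Apply L'Hôpital's rule: differentiate numerator and denominator separately.
  f(x) = 1 - cos(x)   ⇒   f'(x) = sin(x)
  g(x) = e^(x) - 1   ⇒   g'(x) = e^(x)
  lim(x→0) f'(x)/g'(x) = lim(x→0) (sin(x))/(e^(x))
  = 0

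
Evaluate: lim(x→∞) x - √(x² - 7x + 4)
This is an ∞-∞ indeterminate form.

Combine fractions or rationalize to convert ∞-∞ to 0/0 form:
  lim(x→∞) x - √(x² - 7x + 4) = 7/2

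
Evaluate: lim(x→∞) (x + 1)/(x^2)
This is an ∞/∞ indeterminate form.

Apply L'Hôpital's rule: differentiate numerator and denominator separately.
  f(x) = x + 1   ⇒   f'(x) = 1
  g(x) = x^2   ⇒   g'(x) = 2·x
  lim(x→∞) f'(x)/g'(x) = lim(x→∞) (1)/(2·x)
  = 0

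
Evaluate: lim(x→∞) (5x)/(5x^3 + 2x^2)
This is an ∞/∞ indeterminate form.

Apply L'Hôpital's rule: differentiate numerator and denominator separately.
  f(x) = 5·x   ⇒   f'(x) = 5
  g(x) = 5·x^3 + 2·x^2   ⇒   g'(x) = 15·x^2 + 4·x
  lim(x→∞) f'(x)/g'(x) = lim(x→∞) (5)/(15·x^2 + 4·x)
  = 0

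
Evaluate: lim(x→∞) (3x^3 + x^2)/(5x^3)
This is an ∞/∞ indeterminate form.

Apply L'Hôpital's rule: differentiate numerator and denominator separately.
  f(x) = 3·x^3 + x^2   ⇒   f'(x) = 9·x^2 + 2·x
  g(x) = 5·x^3   ⇒   g'(x) = 15·x^2
  lim(x→∞) f'(x)/g'(x) = lim(x→∞) (9·x^2 + 2·x)/(15·x^2)
  = 3/5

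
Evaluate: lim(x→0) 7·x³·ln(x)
This is a 0·∞ indeterminate form.

Rewrite 0·∞ as a quotient (0/0 or ∞/∞ form), then apply L'Hôpital's rule:
  lim(x→0) 7·x³·ln(x) = 0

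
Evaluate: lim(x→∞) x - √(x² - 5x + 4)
This is an ∞-∞ indeterminate form.

Combine fractions or rationalize to convert ∞-∞ to 0/0 form:
  lim(x→∞) x - √(x² - 5x + 4) = 5/2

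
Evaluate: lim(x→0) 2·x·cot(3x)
This is a 0·∞ indeterminate form.

Rewrite 0·∞ as a quotient (0/0 or ∞/∞ form), then apply L'Hôpital's rule:
  lim(x→0) 2·x·cot(3x) = 2/3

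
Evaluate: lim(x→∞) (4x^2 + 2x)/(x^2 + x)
This is an ∞/∞ indeterminate form.

Apply L'Hôpital's rule: differentiate numerator and denominator separately.
  f(x) = 4·x^2 + 2·x   ⇒   f'(x) = 8·x + 2
  g(x) = x^2 + x   ⇒   g'(x) = 2·x + 1
  lim(x→∞) f'(x)/g'(x) = lim(x→∞) (8·x + 2)/(2·x + 1)
  = 4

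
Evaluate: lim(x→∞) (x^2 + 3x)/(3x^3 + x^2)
This is an ∞/∞ indeterminate form.

Apply L'Hôpital's rule: differentiate numerator and denominator separately.
  f(x) = x^2 + 3·x   ⇒   f'(x) = 2·x + 3
  g(x) = 3·x^3 + x^2   ⇒   g'(x) = 9·x^2 + 2·x
  lim(x→∞) f'(x)/g'(x) = lim(x→∞) (2·x + 3)/(9·x^2 + 2·x)
  = 0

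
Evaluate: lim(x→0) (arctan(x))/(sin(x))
This is a 0/0 indeterminate form.

Apply L'Hôpital's rule: differentiate numerator and denominator separately.
  f(x) = atan(x)   ⇒   f'(x) = 1/(x^2 + 1)
  g(x) = sin(x)   ⇒   g'(x) = cos(x)
  lim(x→0) f'(x)/g'(x) = lim(x→0) (1/(x^2 + 1))/(cos(x))
  = 1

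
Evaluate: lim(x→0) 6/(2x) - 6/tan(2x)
This is an ∞-∞ indeterminate form.

Combine fractions or rationalize to convert ∞-∞ to 0/0 form:
  lim(x→0) 6/(2x) - 6/tan(2x) = 0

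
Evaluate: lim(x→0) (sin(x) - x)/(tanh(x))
This is a 0/0 indeterminate form.

Apply L'Hôpital's rule: differentiate numerator and denominator separately.
  f(x) = -x + sin(x)   ⇒   f'(x) = cos(x) - 1
  g(x) = tanh(x)   ⇒   g'(x) = 1 - tanh(x)^2
  lim(x→0) f'(x)/g'(x) = lim(x→0) (cos(x) - 1)/(1 - tanh(x)^2)
  = 0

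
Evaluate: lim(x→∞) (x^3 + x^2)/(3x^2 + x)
This is an ∞/∞ indeterminate form.

Apply L'Hôpital's rule: differentiate numerator and denominator separately.
  f(x) = x^3 + x^2   ⇒   f'(x) = 3·x^2 + 2·x
  g(x) = 3·x^2 + x   ⇒   g'(x) = 6·x + 1
  lim(x→∞) f'(x)/g'(x) = lim(x→∞) (3·x^2 + 2·x)/(6·x + 1)
  = ∞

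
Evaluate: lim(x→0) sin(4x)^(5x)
This is an exponential indeterminate form.

For exponential indeterminate forms, take the natural log:
  Let L = lim(x→0) sin(4x)^(5x)
  Then ln(L) = lim(x→0) [exponent × ln(base)]
  Evaluate using L'Hôpital or standard limits, then exponentiate.
  L = 1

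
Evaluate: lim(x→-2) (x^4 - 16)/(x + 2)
This is a standard limit.

Factor or rationalize the expression:
  lim(x→-2) (x^4 - 16)/(x + 2) = -32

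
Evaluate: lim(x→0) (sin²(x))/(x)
This is a 0/0 indeterminate form.

Apply L'Hôpital's rule: differentiate numerator and denominator separately.
  f(x) = sin(x)^2   ⇒   f'(x) = 2·sin(x)·cos(x)
  g(x) = x   ⇒   g'(x) = 1
  lim(x→0) f'(x)/g'(x) = lim(x→0) (2·sin(x)·cos(x))/(1)
  = 0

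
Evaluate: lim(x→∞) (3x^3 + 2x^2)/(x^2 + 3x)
This is an ∞/∞ indeterminate form.

Apply L'Hôpital's rule: differentiate numerator and denominator separately.
  f(x) = 3·x^3 + 2·x^2   ⇒   f'(x) = 9·x^2 + 4·x
  g(x) = x^2 + 3·x   ⇒   g'(x) = 2·x + 3
  lim(x→∞) f'(x)/g'(x) = lim(x→∞) (9·x^2 + 4·x)/(2·x + 3)
  = ∞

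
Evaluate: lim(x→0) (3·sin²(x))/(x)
This is a 0/0 indeterminate form.

Apply L'Hôpital's rule: differentiate numerator and denominator separately.
  f(x) = 3·sin(x)^2   ⇒   f'(x) = 6·sin(x)·cos(x)
  g(x) = x   ⇒   g'(x) = 1
  lim(x→0) f'(x)/g'(x) = lim(x→0) (6·sin(x)·cos(x))/(1)
  = 0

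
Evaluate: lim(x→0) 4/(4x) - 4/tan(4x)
This is an ∞-∞ indeterminate form.

Combine fractions or rationalize to convert ∞-∞ to 0/0 form:
  lim(x→0) 4/(4x) - 4/tan(4x) = 0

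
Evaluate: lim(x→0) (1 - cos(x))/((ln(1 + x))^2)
This is a 0/0 indeterminate form.

Apply L'Hôpital's rule: differentiate numerator and denominator separately.
  f(x) = 1 - cos(x)   ⇒   f'(x) = sin(x)
  g(x) = ln(x + 1)^2   ⇒   g'(x) = 2·ln(x + 1)/(x + 1)
  lim(x→0) f'(x)/g'(x) = lim(x→0) (sin(x))/(2·ln(x + 1)/(x + 1))
  = 1/2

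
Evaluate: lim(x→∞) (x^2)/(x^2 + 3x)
This is an ∞/∞ indeterminate form.

Apply L'Hôpital's rule: differentiate numerator and denominator separately.
  f(x) = x^2   ⇒   f'(x) = 2·x
  g(x) = x^2 + 3·x   ⇒   g'(x) = 2·x + 3
  lim(x→∞) f'(x)/g'(x) = lim(x→∞) (2·x)/(2·x + 3)
  = 1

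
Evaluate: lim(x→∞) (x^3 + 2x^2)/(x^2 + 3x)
This is an ∞/∞ indeterminate form.

Apply L'Hôpital's rule: differentiate numerator and denominator separately.
  f(x) = x^3 + 2·x^2   ⇒   f'(x) = 3·x^2 + 4·x
  g(x) = x^2 + 3·x   ⇒   g'(x) = 2·x + 3
  lim(x→∞) f'(x)/g'(x) = lim(x→∞) (3·x^2 + 4·x)/(2·x + 3)
  = ∞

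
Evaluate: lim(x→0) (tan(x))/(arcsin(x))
This is a 0/0 indeterminate form.

Apply L'Hôpital's rule: differentiate numerator and denominator separately.
  f(x) = tan(x)   ⇒   f'(x) = tan(x)^2 + 1
  g(x) = asin(x)   ⇒   g'(x) = 1/sqrt(1 - x^2)
  lim(x→0) f'(x)/g'(x) = lim(x→0) (tan(x)^2 + 1)/(1/sqrt(1 - x^2))
  = 1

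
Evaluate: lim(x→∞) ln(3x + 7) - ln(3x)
This is an ∞-∞ indeterminate form.

Combine fractions or rationalize to convert ∞-∞ to 0/0 form:
  lim(x→∞) ln(3x + 7) - ln(3x) = 0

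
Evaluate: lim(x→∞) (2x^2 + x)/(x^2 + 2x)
This is an ∞/∞ indeterminate form.

Apply L'Hôpital's rule: differentiate numerator and denominator separately.
  f(x) = 2·x^2 + x   ⇒   f'(x) = 4·x + 1
  g(x) = x^2 + 2·x   ⇒   g'(x) = 2·x + 2
  lim(x→∞) f'(x)/g'(x) = lim(x→∞) (4·x + 1)/(2·x + 2)
  = 2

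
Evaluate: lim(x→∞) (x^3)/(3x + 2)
This is an ∞/∞ indeterminate form.

Apply L'Hôpital's rule: differentiate numerator and denominator separately.
  f(x) = x^3   ⇒   f'(x) = 3·x^2
  g(x) = 3·x + 2   ⇒   g'(x) = 3
  lim(x→∞) f'(x)/g'(x) = lim(x→∞) (3·x^2)/(3)
  = ∞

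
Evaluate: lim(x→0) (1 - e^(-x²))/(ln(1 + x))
This is a 0/0 indeterminate form.

Apply L'Hôpital's rule: differentiate numerator and denominator separately.
  f(x) = 1 - e^(-x^2)   ⇒   f'(x) = 2·x·e^(-x^2)
  g(x) = ln(x + 1)   ⇒   g'(x) = 1/(x + 1)
  lim(x→0) f'(x)/g'(x) = lim(x→0) (2·x·e^(-x^2))/(1/(x + 1))
  = 0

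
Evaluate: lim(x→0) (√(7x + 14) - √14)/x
This is a standard limit.

Factor or rationalize the expression:
  lim(x→0) (√(7x + 14) - √14)/x = sqrt(14)/4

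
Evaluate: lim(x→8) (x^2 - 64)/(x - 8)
This is a standard limit.

Factor or rationalize the expression:
  lim(x→8) (x^2 - 64)/(x - 8) = 16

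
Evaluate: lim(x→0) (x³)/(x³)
This is a 0/0 indeterminate form.

Apply L'Hôpital's rule: differentiate numerator and denominator separately.
  f(x) = x^3   ⇒   f'(x) = 3·x^2
  g(x) = x^3   ⇒   g'(x) = 3·x^2
  lim(x→0) f'(x)/g'(x) = lim(x→0) (3·x^2)/(3·x^2)
  = 1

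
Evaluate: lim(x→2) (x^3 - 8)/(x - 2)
This is a standard limit.

Factor or rationalize the expression:
  lim(x→2) (x^3 - 8)/(x - 2) = 12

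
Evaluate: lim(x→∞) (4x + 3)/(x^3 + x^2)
This is an ∞/∞ indeterminate form.

Apply L'Hôpital's rule: differentiate numerator and denominator separately.
  f(x) = 4·x + 3   ⇒   f'(x) = 4
  g(x) = x^3 + x^2   ⇒   g'(x) = 3·x^2 + 2·x
  lim(x→∞) f'(x)/g'(x) = lim(x→∞) (4)/(3·x^2 + 2·x)
  = 0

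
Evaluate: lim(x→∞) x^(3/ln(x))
This is an exponential indeterminate form.

For exponential indeterminate forms, take the natural log:
  Let L = lim(x→∞) x^(3/ln(x))
  Then ln(L) = lim(x→∞) [exponent × ln(base)]
  Evaluate using L'Hôpital or standard limits, then exponentiate.
  L = e^(3)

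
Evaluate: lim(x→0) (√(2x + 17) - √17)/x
This is a standard limit.

Factor or rationalize the expression:
  lim(x→0) (√(2x + 17) - √17)/x = sqrt(17)/17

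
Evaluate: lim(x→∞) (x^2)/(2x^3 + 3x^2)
This is an ∞/∞ indeterminate form.

Apply L'Hôpital's rule: differentiate numerator and denominator separately.
  f(x) = x^2   ⇒   f'(x) = 2·x
  g(x) = 2·x^3 + 3·x^2   ⇒   g'(x) = 6·x^2 + 6·x
  lim(x→∞) f'(x)/g'(x) = lim(x→∞) (2·x)/(6·x^2 + 6·x)
  = 0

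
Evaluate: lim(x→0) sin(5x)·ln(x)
This is a 0·∞ indeterminate form.

Rewrite 0·∞ as a quotient (0/0 or ∞/∞ form), then apply L'Hôpital's rule:
  lim(x→0) sin(5x)·ln(x) = 0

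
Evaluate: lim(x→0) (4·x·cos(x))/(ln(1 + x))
This is a 0/0 indeterminate form.

Apply L'Hôpital's rule: differentiate numerator and denominator separately.
  f(x) = 4·x·cos(x)   ⇒   f'(x) = -4·x·sin(x) + 4·cos(x)
  g(x) = ln(x + 1)   ⇒   g'(x) = 1/(x + 1)
  lim(x→0) f'(x)/g'(x) = lim(x→0) (-4·x·sin(x) + 4·cos(x))/(1/(x + 1))
  = 4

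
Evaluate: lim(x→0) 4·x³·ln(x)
This is a 0·∞ indeterminate form.

Rewrite 0·∞ as a quotient (0/0 or ∞/∞ form), then apply L'Hôpital's rule:
  lim(x→0) 4·x³·ln(x) = 0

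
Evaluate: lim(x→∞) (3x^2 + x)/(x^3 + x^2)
This is an ∞/∞ indeterminate form.

Apply L'Hôpital's rule: differentiate numerator and denominator separately.
  f(x) = 3·x^2 + x   ⇒   f'(x) = 6·x + 1
  g(x) = x^3 + x^2   ⇒   g'(x) = 3·x^2 + 2·x
  lim(x→∞) f'(x)/g'(x) = lim(x→∞) (6·x + 1)/(3·x^2 + 2·x)
  = 0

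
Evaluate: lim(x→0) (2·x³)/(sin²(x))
This is a 0/0 indeterminate form.

Apply L'Hôpital's rule: differentiate numerator and denominator separately.
  f(x) = 2·x^3   ⇒   f'(x) = 6·x^2
  g(x) = sin(x)^2   ⇒   g'(x) = 2·sin(x)·cos(x)
  lim(x→0) f'(x)/g'(x) = lim(x→0) (6·x^2)/(2·sin(x)·cos(x))
  = 0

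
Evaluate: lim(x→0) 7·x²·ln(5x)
This is a 0·∞ indeterminate form.

Rewrite 0·∞ as a quotient (0/0 or ∞/∞ form), then apply L'Hôpital's rule:
  lim(x→0) 7·x²·ln(5x) = 0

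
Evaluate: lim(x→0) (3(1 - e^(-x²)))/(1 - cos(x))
This is a 0/0 indeterminate form.

Apply L'Hôpital's rule: differentiate numerator and denominator separately.
  f(x) = 3 - 3·e^(-x^2)   ⇒   f'(x) = 6·x·e^(-x^2)
  g(x) = 1 - cos(x)   ⇒   g'(x) = sin(x)
  lim(x→0) f'(x)/g'(x) = lim(x→0) (6·x·e^(-x^2))/(sin(x))
  = 6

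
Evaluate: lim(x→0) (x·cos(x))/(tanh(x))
This is a 0/0 indeterminate form.

Apply L'Hôpital's rule: differentiate numerator and denominator separately.
  f(x) = x·cos(x)   ⇒   f'(x) = -x·sin(x) + cos(x)
  g(x) = tanh(x)   ⇒   g'(x) = 1 - tanh(x)^2
  lim(x→0) f'(x)/g'(x) = lim(x→0) (-x·sin(x) + cos(x))/(1 - tanh(x)^2)
  = 1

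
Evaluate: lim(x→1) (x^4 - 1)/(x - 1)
This is a standard limit.

Factor or rationalize the expression:
  lim(x→1) (x^4 - 1)/(x - 1) = 4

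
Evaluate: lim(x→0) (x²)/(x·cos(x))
This is a 0/0 indeterminate form.

Apply L'Hôpital's rule: differentiate numerator and denominator separately.
  f(x) = x^2   ⇒   f'(x) = 2·x
  g(x) = x·cos(x)   ⇒   g'(x) = -x·sin(x) + cos(x)
  lim(x→0) f'(x)/g'(x) = lim(x→0) (2·x)/(-x·sin(x) + cos(x))
  = 0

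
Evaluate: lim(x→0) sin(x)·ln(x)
This is a 0·∞ indeterminate form.

Rewrite 0·∞ as a quotient (0/0 or ∞/∞ form), then apply L'Hôpital's rule:
  lim(x→0) sin(x)·ln(x) = 0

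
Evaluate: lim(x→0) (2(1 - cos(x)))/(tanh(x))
This is a 0/0 indeterminate form.

Apply L'Hôpital's rule: differentiate numerator and denominator separately.
  f(x) = 2 - 2·cos(x)   ⇒   f'(x) = 2·sin(x)
  g(x) = tanh(x)   ⇒   g'(x) = 1 - tanh(x)^2
  lim(x→0) f'(x)/g'(x) = lim(x→0) (2·sin(x))/(1 - tanh(x)^2)
  = 0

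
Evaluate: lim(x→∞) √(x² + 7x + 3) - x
This is an ∞-∞ indeterminate form.

Combine fractions or rationalize to convert ∞-∞ to 0/0 form:
  lim(x→∞) √(x² + 7x + 3) - x = 7/2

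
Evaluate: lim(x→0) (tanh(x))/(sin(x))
This is a 0/0 indeterminate form.

Apply L'Hôpital's rule: differentiate numerator and denominator separately.
  f(x) = tanh(x)   ⇒   f'(x) = 1 - tanh(x)^2
  g(x) = sin(x)   ⇒   g'(x) = cos(x)
  lim(x→0) f'(x)/g'(x) = lim(x→0) (1 - tanh(x)^2)/(cos(x))
  = 1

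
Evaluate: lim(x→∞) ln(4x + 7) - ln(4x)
This is an ∞-∞ indeterminate form.

Combine fractions or rationalize to convert ∞-∞ to 0/0 form:
  lim(x→∞) ln(4x + 7) - ln(4x) = 0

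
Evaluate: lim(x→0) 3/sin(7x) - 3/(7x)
This is an ∞-∞ indeterminate form.

Combine fractions or rationalize to convert ∞-∞ to 0/0 form:
  lim(x→0) 3/sin(7x) - 3/(7x) = 0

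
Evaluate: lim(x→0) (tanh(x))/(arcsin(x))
This is a 0/0 indeterminate form.

Apply L'Hôpital's rule: differentiate numerator and denominator separately.
  f(x) = tanh(x)   ⇒   f'(x) = 1 - tanh(x)^2
  g(x) = asin(x)   ⇒   g'(x) = 1/sqrt(1 - x^2)
  lim(x→0) f'(x)/g'(x) = lim(x→0) (1 - tanh(x)^2)/(1/sqrt(1 - x^2))
  = 1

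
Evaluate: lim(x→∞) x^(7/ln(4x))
This is an exponential indeterminate form.

For exponential indeterminate forms, take the natural log:
  Let L = lim(x→∞) x^(7/ln(4x))
  Then ln(L) = lim(x→∞) [exponent × ln(base)]
  Evaluate using L'Hôpital or standard limits, then exponentiate.
  L = e^(7)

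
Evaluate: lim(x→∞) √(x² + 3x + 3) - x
This is an ∞-∞ indeterminate form.

Combine fractions or rationalize to convert ∞-∞ to 0/0 form:
  lim(x→∞) √(x² + 3x + 3) - x = 3/2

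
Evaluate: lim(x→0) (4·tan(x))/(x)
This is a 0/0 indeterminate form.

Apply L'Hôpital's rule: differentiate numerator and denominator separately.
  f(x) = 4·tan(x)   ⇒   f'(x) = 4·tan(x)^2 + 4
  g(x) = x   ⇒   g'(x) = 1
  lim(x→0) f'(x)/g'(x) = lim(x→0) (4·tan(x)^2 + 4)/(1)
  = 4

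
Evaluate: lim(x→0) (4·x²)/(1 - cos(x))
This is a 0/0 indeterminate form.

Apply L'Hôpital's rule: differentiate numerator and denominator separately.
  f(x) = 4·x^2   ⇒   f'(x) = 8·x
  g(x) = 1 - cos(x)   ⇒   g'(x) = sin(x)
  lim(x→0) f'(x)/g'(x) = lim(x→0) (8·x)/(sin(x))
  = 8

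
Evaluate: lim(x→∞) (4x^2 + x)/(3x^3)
This is an ∞/∞ indeterminate form.

Apply L'Hôpital's rule: differentiate numerator and denominator separately.
  f(x) = 4·x^2 + x   ⇒   f'(x) = 8·x + 1
  g(x) = 3·x^3   ⇒   g'(x) = 9·x^2
  lim(x→∞) f'(x)/g'(x) = lim(x→∞) (8·x + 1)/(9·x^2)
  = 0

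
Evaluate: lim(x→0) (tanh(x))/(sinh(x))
This is a 0/0 indeterminate form.

Apply L'Hôpital's rule: differentiate numerator and denominator separately.
  f(x) = tanh(x)   ⇒   f'(x) = 1 - tanh(x)^2
  g(x) = sinh(x)   ⇒   g'(x) = cosh(x)
  lim(x→0) f'(x)/g'(x) = lim(x→0) (1 - tanh(x)^2)/(cosh(x))
  = 1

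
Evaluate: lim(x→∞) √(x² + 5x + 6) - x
This is an ∞-∞ indeterminate form.

Combine fractions or rationalize to convert ∞-∞ to 0/0 form:
  lim(x→∞) √(x² + 5x + 6) - x = 5/2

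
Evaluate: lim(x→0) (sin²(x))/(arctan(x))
This is a 0/0 indeterminate form.

Apply L'Hôpital's rule: differentiate numerator and denominator separately.
  f(x) = sin(x)^2   ⇒   f'(x) = 2·sin(x)·cos(x)
  g(x) = atan(x)   ⇒   g'(x) = 1/(x^2 + 1)
  lim(x→0) f'(x)/g'(x) = lim(x→0) (2·sin(x)·cos(x))/(1/(x^2 + 1))
  = 0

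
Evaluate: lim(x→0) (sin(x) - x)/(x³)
This is a 0/0 indeterminate form.

Apply L'Hôpital's rule: differentiate numerator and denominator separately.
  f(x) = -x + sin(x)   ⇒   f'(x) = cos(x) - 1
  g(x) = x^3   ⇒   g'(x) = 3·x^2
  lim(x→0) f'(x)/g'(x) = lim(x→0) (cos(x) - 1)/(3·x^2)
  = -1/6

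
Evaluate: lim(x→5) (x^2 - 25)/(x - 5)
This is a standard limit.

Factor or rationalize the expression:
  lim(x→5) (x^2 - 25)/(x - 5) = 10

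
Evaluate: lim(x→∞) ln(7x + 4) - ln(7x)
This is an ∞-∞ indeterminate form.

Combine fractions or rationalize to convert ∞-∞ to 0/0 form:
  lim(x→∞) ln(7x + 4) - ln(7x) = 0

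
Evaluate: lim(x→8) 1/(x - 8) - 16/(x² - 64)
This is an ∞-∞ indeterminate form.

Combine fractions or rationalize to convert ∞-∞ to 0/0 form:
  lim(x→8) 1/(x - 8) - 16/(x² - 64) = 1/16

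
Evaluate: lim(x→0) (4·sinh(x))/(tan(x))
This is a 0/0 indeterminate form.

Apply L'Hôpital's rule: differentiate numerator and denominator separately.
  f(x) = 4·sinh(x)   ⇒   f'(x) = 4·cosh(x)
  g(x) = tan(x)   ⇒   g'(x) = tan(x)^2 + 1
  lim(x→0) f'(x)/g'(x) = lim(x→0) (4·cosh(x))/(tan(x)^2 + 1)
  = 4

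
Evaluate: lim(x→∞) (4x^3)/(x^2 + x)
This is an ∞/∞ indeterminate form.

Apply L'Hôpital's rule: differentiate numerator and denominator separately.
  f(x) = 4·x^3   ⇒   f'(x) = 12·x^2
  g(x) = x^2 + x   ⇒   g'(x) = 2·x + 1
  lim(x→∞) f'(x)/g'(x) = lim(x→∞) (12·x^2)/(2·x + 1)
  = ∞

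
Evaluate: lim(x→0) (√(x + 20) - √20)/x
This is a standard limit.

Factor or rationalize the expression:
  lim(x→0) (√(x + 20) - √20)/x = sqrt(5)/20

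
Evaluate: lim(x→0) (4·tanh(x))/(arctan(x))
This is a 0/0 indeterminate form.

Apply L'Hôpital's rule: differentiate numerator and denominator separately.
  f(x) = 4·tanh(x)   ⇒   f'(x) = 4 - 4·tanh(x)^2
  g(x) = atan(x)   ⇒   g'(x) = 1/(x^2 + 1)
  lim(x→0) f'(x)/g'(x) = lim(x→0) (4 - 4·tanh(x)^2)/(1/(x^2 + 1))
  = 4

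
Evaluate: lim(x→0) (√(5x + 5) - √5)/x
This is a standard limit.

Factor or rationalize the expression:
  lim(x→0) (√(5x + 5) - √5)/x = sqrt(5)/2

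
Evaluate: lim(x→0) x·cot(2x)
This is a 0·∞ indeterminate form.

Rewrite 0·∞ as a quotient (0/0 or ∞/∞ form), then apply L'Hôpital's rule:
  lim(x→0) x·cot(2x) = 1/2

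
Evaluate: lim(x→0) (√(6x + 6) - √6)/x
This is a standard limit.

Factor or rationalize the expression:
  lim(x→0) (√(6x + 6) - √6)/x = sqrt(6)/2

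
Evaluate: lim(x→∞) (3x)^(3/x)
This is an exponential indeterminate form.

For exponential indeterminate forms, take the natural log:
  Let L = lim(x→∞) (3x)^(3/x)
  Then ln(L) = lim(x→∞) [exponent × ln(base)]
  Evaluate using L'Hôpital or standard limits, then exponentiate.
  L = 1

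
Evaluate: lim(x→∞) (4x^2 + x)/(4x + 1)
This is an ∞/∞ indeterminate form.

Apply L'Hôpital's rule: differentiate numerator and denominator separately.
  f(x) = 4·x^2 + x   ⇒   f'(x) = 8·x + 1
  g(x) = 4·x + 1   ⇒   g'(x) = 4
  lim(x→∞) f'(x)/g'(x) = lim(x→∞) (8·x + 1)/(4)
  = ∞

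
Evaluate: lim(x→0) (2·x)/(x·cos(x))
This is a 0/0 indeterminate form.

Apply L'Hôpital's rule: differentiate numerator and denominator separately.
  f(x) = 2·x   ⇒   f'(x) = 2
  g(x) = x·cos(x)   ⇒   g'(x) = -x·sin(x) + cos(x)
  lim(x→0) f'(x)/g'(x) = lim(x→0) (2)/(-x·sin(x) + cos(x))
  = 2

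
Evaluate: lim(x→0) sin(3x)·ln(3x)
This is a 0·∞ indeterminate form.

Rewrite 0·∞ as a quotient (0/0 or ∞/∞ form), then apply L'Hôpital's rule:
  lim(x→0) sin(3x)·ln(3x) = 0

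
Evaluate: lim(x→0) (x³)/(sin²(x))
This is a 0/0 indeterminate form.

Apply L'Hôpital's rule: differentiate numerator and denominator separately.
  f(x) = x^3   ⇒   f'(x) = 3·x^2
  g(x) = sin(x)^2   ⇒   g'(x) = 2·sin(x)·cos(x)
  lim(x→0) f'(x)/g'(x) = lim(x→0) (3·x^2)/(2·sin(x)·cos(x))
  = 0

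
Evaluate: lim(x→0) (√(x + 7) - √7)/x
This is a standard limit.

Factor or rationalize the expression:
  lim(x→0) (√(x + 7) - √7)/x = sqrt(7)/14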